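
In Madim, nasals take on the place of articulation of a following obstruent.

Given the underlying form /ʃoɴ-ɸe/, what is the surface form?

/ɴ/ is a voiced uvular nasal. The following trigger /ɸ/ is bilabial, so /ɴ/ must become bilabial as well.
Changing only its place to bilabial gives [m] — the voiced bilabial nasal.

[ʃomɸe]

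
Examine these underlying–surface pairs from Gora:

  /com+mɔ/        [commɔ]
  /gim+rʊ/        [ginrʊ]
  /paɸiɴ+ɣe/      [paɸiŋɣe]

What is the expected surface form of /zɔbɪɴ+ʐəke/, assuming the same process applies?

[zɔbɪɳʐəke]

The data show regressive place assimilation: /m/ → [n] before /r/; /ɴ/ → [ŋ] before /ɣ/. In each pair only place changes, matching the following consonant, while manner and voice stay constant.
Nothing changes in [commɔ]: there the adjacent consonants already agree in place (/m/ and /m/ are both bilabial), so this form is consistent with the same rule.
The rule targets /ɴ/ (voiced uvular nasal), which sits before the trigger /ʐ/ (retroflex).
A voiced retroflex nasal is [ɳ], so the surface segment is [ɳ].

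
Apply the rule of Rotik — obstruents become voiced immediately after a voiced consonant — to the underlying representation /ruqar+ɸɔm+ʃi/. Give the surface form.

/ɸ/ is a voiceless bilabial fricative. The preceding trigger /r/ is voiced, so /ɸ/ must become voiced as well.
Changing only its voicing to voiced gives [β] — the voiced bilabial fricative.
At the second juncture, /ʃ/ likewise becomes [ʒ] adjacent to /m/.

[ruqarβɔmʒi]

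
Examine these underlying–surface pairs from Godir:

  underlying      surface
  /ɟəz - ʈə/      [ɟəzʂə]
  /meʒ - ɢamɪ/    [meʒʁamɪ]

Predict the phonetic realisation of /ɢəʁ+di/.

[ɢəʁzi]

The data show progressive manner assimilation: /ʈ/ → [ʂ] after /z/; /ɢ/ → [ʁ] after /ʒ/. In each pair only manner changes, matching the preceding consonant, while place and voice stay constant.
/d/ is a voiced alveolar stop. The preceding trigger /ʁ/ is a fricative, so /d/ must become a fricative as well.
A voiced alveolar fricative is [z], so the surface segment is [z].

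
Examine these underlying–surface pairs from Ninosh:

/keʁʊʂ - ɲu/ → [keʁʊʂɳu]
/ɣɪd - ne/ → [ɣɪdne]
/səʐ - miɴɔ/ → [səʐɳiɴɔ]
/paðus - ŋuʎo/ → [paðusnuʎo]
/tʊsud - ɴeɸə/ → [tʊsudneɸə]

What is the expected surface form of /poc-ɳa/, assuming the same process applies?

The data show progressive place assimilation: /ɲ/ → [ɳ] after /ʂ/; /m/ → [ɳ] after /ʐ/; /ŋ/ → [n] after /s/; /ɴ/ → [n] after /d/. In each pair only place changes, matching the preceding consonant, while manner and voice stay constant.
No alternation appears in [ɣɪdne]: there the adjacent consonants already agree in place (/n/ and /d/ are both alveolar), so this form is consistent with the same rule.
The rule targets /ɳ/ (voiced retroflex nasal), which sits after the trigger /c/ (palatal).
The voiced palatal nasal is [ɲ], so /ɳ/ → [ɲ].

[pocɲa]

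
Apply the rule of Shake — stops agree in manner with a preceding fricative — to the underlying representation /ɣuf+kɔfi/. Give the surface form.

The rule targets /k/ (voiceless velar stop), which sits after the trigger /f/ (fricative).
Changing only its manner to fricative gives [x] — the voiceless velar fricative.

[ɣufxɔfi]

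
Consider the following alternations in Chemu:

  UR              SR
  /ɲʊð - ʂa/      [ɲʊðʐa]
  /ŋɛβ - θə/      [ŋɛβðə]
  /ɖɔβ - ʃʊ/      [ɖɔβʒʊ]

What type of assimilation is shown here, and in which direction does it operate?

The segment that alternates is /ʂ/, which surfaces as [ʐ] when adjacent to /ð/.
The change voiceless → voiced matches the voicing of the preceding /ð/, identifying this as voicing assimilation.
Place and manner are unchanged, so the assimilation is partial, not total.
Checking the remaining alternations: /θ/ → [ð] after /β/ (voiceless → voiced, matching voiced); /ʃ/ → [ʒ] after /β/ (voiceless → voiced, matching voiced) — only voicing changes, and always toward the preceding segment.
The trigger is the preceding segment, so the direction is progressive (perseverative).

progressive voicing assimilation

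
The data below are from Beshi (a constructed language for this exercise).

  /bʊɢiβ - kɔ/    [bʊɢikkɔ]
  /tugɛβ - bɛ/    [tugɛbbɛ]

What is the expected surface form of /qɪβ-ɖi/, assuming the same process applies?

[qɪɖɖi]

The data show regressive total assimilation (/β/ → [k] before /k/; /β/ → [b] before /b/): in every case the target segment becomes identical to its following neighbour, copying more than a single feature.
/β/ is the segment targeted by the rule; it sits immediately before /ɖ/, so it assimilates completely and surfaces as [ɖ].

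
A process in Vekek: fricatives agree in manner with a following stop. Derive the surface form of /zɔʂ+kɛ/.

/ʂ/ is a voiceless retroflex fricative. The following trigger /k/ is a stop, so /ʂ/ must become a stop as well.
A voiceless retroflex stop is [ʈ], so the surface segment is [ʈ].

[zɔʈkɛ]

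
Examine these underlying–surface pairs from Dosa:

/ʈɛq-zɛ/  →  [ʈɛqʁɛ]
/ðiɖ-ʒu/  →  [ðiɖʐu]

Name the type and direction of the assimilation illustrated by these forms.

Underlying /z/ is realised as [ʁ] next to /q/; /q/ itself does not change.
/z/ is alveolar while /q/ is uvular; the output [ʁ] is uvular, matching the trigger — so the feature that spreads is place.
Manner and voice are unchanged, so the assimilation is partial, not total.
The other alternating form patterns the same way: /ʒ/ → [ʐ] after /ɖ/ (postalveolar → retroflex, matching retroflex) — only place changes, and always toward the preceding segment.
Since the segment that changes follows the conditioning segment, the assimilation is progressive.

progressive place assimilation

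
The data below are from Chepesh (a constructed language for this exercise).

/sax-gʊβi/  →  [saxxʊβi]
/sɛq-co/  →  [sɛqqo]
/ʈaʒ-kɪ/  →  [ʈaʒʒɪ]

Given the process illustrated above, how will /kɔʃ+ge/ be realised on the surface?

[kɔʃʃe]

The data show progressive total assimilation (/g/ → [x] after /x/; /c/ → [q] after /q/; /k/ → [ʒ] after /ʒ/): in every case the target segment becomes identical to its preceding neighbour, copying more than a single feature.
/g/ is the segment targeted by the rule; it sits immediately after /ʃ/, so it assimilates completely and surfaces as [ʃ].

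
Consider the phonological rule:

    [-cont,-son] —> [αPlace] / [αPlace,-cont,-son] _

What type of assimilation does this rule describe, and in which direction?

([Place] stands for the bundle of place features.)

progressive place assimilation

The rule copies the place features (abbreviated [Place]) from the environment onto the target, so the assimilating feature is place.
Since the environment is written before the underscore, the trigger precedes the target; the direction is progressive.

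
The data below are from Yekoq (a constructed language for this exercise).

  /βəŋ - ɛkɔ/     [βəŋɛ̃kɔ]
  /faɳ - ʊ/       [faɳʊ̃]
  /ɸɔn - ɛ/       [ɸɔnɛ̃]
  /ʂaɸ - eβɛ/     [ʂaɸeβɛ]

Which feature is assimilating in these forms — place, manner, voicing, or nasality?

The vowel /ɛ/ surfaces as nasalised [ɛ̃] next to the preceding nasal /ŋ/ — it has acquired the [+nasal] feature of its neighbour.
The other forms show the same pattern: /ʊ/ → [ʊ̃] after /ɳ/; /ɛ/ → [ɛ̃] after /n/ — each time a vowel is nasalised next to a preceding nasal.
No change occurs in [ʂaɸeβɛ] because the vowel at the boundary is adjacent to an oral consonant, not a nasal (/e/ next to /ɸ/).

nasality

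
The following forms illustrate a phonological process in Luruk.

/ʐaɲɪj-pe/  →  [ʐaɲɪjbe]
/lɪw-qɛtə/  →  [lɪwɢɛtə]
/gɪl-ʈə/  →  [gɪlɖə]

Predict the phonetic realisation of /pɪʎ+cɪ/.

The data show progressive voicing assimilation: /p/ → [b] after /j/; /q/ → [ɢ] after /w/; /ʈ/ → [ɖ] after /l/. In each pair only voicing changes, matching the preceding consonant, while place and manner stay constant.
The rule targets /c/ (voiceless palatal stop), which sits after the trigger /ʎ/ (voiced).
A voiced palatal stop is [ɟ], so the surface segment is [ɟ].

[pɪʎɟɪ]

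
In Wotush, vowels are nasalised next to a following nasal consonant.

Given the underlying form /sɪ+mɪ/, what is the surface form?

/ɪ/ sits next to the nasal /m/ and is therefore nasalised to [ɪ̃].

[sɪ̃mɪ]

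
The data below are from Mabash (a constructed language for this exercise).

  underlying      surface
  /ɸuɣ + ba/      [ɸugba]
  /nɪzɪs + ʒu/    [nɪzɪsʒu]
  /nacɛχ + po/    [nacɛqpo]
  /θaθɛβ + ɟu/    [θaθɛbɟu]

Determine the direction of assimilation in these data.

The segment that alternates is /ɣ/, which surfaces as [g] when adjacent to /b/.
The change fricative → stop matches the manner of the following /b/, identifying this as manner assimilation.
The same holds elsewhere in the data: /χ/ → [q] before /p/ (fricative → stop, matching a stop); /β/ → [b] before /ɟ/ (fricative → stop, matching a stop) — only manner changes, and always toward the following segment.
No alternation appears in [nɪzɪsʒu]: there the adjacent consonants already agree in manner (/s/ and /ʒ/ are both fricatives), so this form is consistent with the same rule.
Since the segment that changes precedes the conditioning segment, the assimilation is regressive.

regressive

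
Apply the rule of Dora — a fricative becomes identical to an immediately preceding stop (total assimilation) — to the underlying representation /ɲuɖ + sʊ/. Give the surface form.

/s/ is the segment targeted by the rule; it sits immediately after /ɖ/, so it assimilates completely and surfaces as [ɖ].

[ɲuɖɖʊ]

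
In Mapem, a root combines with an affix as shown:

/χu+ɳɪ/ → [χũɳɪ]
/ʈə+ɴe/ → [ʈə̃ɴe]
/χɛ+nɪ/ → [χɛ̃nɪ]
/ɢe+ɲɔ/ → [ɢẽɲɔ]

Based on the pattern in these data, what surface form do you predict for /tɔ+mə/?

[tɔ̃mə]

The data show regressive nasality assimilation (vowel nasalisation): /u/ → [ũ] before /ɳ/; /ə/ → [ə̃] before /ɴ/; /ɛ/ → [ɛ̃] before /n/; /e/ → [ẽ] before /ɲ/ — a vowel is nasalised by an immediately following nasal consonant.
/ɔ/ sits next to the nasal /m/ and is therefore nasalised to [ɔ̃].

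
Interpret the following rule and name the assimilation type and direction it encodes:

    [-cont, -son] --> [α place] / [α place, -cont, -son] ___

progressive place assimilation

The rule copies the place features (abbreviated [place]) from the environment onto the target, so the assimilating feature is place.
Since the environment is written before the underscore, the trigger precedes the target; the direction is progressive.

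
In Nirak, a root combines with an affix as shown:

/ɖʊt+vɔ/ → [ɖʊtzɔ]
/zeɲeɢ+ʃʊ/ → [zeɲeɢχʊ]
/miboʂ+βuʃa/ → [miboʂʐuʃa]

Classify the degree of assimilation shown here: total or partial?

partial assimilation

Comparing underlying and surface forms, /v/ → [z] is the alternation; the neighbouring /t/ is constant.
/v/ is labiodental while /t/ is alveolar; the output [z] is alveolar, matching the trigger — so the feature that spreads is place.
Manner and voice are unchanged, so the assimilation is partial, not total.
Checking the remaining alternations: /ʃ/ → [χ] after /ɢ/ (postalveolar → uvular, matching uvular); /β/ → [ʐ] after /ʂ/ (bilabial → retroflex, matching retroflex) — only place changes, and always toward the preceding segment.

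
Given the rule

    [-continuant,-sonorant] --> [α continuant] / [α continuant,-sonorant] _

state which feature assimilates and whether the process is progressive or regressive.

progressive manner assimilation

The rule copies [continuant] (continuancy) from the environment onto the target stops; since [±continuant] encodes the stop/fricative manner contrast, the assimilating dimension is manner.
Since the environment is written before the underscore, the trigger precedes the target; the direction is progressive.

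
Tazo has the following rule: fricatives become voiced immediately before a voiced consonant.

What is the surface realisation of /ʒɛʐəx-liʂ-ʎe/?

[ʒɛʐəɣliʐʎe]

/x/ is a voiceless velar fricative. The following trigger /l/ is voiced, so /x/ must become voiced as well.
Changing only its voicing to voiced gives [ɣ] — the voiced velar fricative.
The same rule applies at the second boundary: /ʂ/ → [ʐ] next to /ʎ/.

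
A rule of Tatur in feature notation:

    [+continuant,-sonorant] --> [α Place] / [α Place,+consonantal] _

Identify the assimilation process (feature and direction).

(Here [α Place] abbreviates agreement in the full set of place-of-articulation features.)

The rule copies the place features (abbreviated [Place]) from the environment onto the target, so the assimilating feature is place.
Since the environment is written before the underscore, the trigger precedes the target; the direction is progressive.

progressive place assimilation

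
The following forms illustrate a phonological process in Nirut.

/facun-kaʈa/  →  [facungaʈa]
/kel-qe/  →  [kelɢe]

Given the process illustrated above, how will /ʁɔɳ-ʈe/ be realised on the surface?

The data show progressive voicing assimilation: /k/ → [g] after /n/; /q/ → [ɢ] after /l/. In each pair only voicing changes, matching the preceding consonant, while place and manner stay constant.
/ʈ/ is a voiceless retroflex stop. The preceding trigger /ɳ/ is voiced, so /ʈ/ must become voiced as well.
The voiced retroflex stop is [ɖ], so /ʈ/ → [ɖ].

[ʁɔɳɖe]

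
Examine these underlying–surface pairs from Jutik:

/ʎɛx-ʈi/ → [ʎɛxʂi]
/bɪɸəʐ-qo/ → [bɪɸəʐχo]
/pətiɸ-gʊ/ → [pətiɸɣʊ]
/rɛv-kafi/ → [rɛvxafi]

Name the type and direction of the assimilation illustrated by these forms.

progressive manner assimilation

Comparing underlying and surface forms, /ʈ/ → [ʂ] is the alternation; the neighbouring /x/ is constant.
The change stop → fricative matches the manner of the preceding /x/, identifying this as manner assimilation.
Place and voice are unchanged, so the assimilation is partial, not total.
The same holds elsewhere in the data: /q/ → [χ] after /ʐ/ (stop → fricative, matching a fricative); /g/ → [ɣ] after /ɸ/ (stop → fricative, matching a fricative); /k/ → [x] after /v/ (stop → fricative, matching a fricative) — only manner changes, and always toward the preceding segment.
Since the segment that changes follows the conditioning segment, the assimilation is progressive.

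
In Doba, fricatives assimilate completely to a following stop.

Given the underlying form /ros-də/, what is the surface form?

/s/ is the segment targeted by the rule; it sits immediately before /d/, so it assimilates completely and surfaces as [d].

[roddə]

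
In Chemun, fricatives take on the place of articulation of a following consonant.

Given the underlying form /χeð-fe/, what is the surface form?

The rule targets /ð/ (voiced dental fricative), which sits before the trigger /f/ (labiodental).
A voiced labiodental fricative is [v], so the surface segment is [v].

[χevfe]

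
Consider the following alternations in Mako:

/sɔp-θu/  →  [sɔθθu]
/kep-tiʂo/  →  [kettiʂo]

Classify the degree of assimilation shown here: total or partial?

Comparing underlying and surface forms, /p/ → [θ] is the alternation; the neighbouring /θ/ is constant.
The output [θ] is identical to the trigger /θ/ — every feature (place, manner, voicing) has been copied — so this is total assimilation.
The remaining alternation confirms this: /p/ → [t] before /t/ — in each case the output is a copy of the following consonant.

total assimilation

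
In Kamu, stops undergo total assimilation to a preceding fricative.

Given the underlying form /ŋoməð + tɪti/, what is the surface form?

[ŋoməððɪti]

/t/ is the segment targeted by the rule; it sits immediately after /ð/, so it assimilates completely and surfaces as [ð].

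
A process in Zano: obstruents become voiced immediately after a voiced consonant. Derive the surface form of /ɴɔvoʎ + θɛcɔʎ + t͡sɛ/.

[ɴɔvoʎðɛcɔʎd͡zɛ]

The rule targets /θ/ (voiceless dental fricative), which sits after the trigger /ʎ/ (voiced).
The voiced dental fricative is [ð], so /θ/ → [ð].
At the second juncture, /t͡s/ likewise becomes [d͡z] adjacent to /ʎ/.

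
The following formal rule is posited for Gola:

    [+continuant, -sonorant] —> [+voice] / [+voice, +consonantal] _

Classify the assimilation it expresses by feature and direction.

progressive voicing assimilation

The target ([+continuant, -sonorant], fricatives) acquires [+voice] next to a voiced consonant ([+voice, +consonantal]) — it takes on the voicing of its neighbour, so the feature that spreads is voicing.
The conditioning segment sits to the left of the focus bar, meaning the trigger precedes the segment that changes — progressive assimilation.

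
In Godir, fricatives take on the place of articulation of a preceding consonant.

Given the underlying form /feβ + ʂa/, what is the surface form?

The rule targets /ʂ/ (voiceless retroflex fricative), which sits after the trigger /β/ (bilabial).
The voiceless bilabial fricative is [ɸ], so /ʂ/ → [ɸ].

[feβɸa]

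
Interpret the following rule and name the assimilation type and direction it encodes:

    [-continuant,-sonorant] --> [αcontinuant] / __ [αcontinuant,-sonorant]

The rule copies [continuant] (continuancy) from the environment onto the target stops; since [±continuant] encodes the stop/fricative manner contrast, the assimilating dimension is manner.
Since the environment is written after the underscore, the trigger follows the target; the direction is regressive.

regressive manner assimilation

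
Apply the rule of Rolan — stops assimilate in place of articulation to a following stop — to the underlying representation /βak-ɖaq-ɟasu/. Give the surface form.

The rule targets /k/ (voiceless velar stop), which sits before the trigger /ɖ/ (retroflex).
The voiceless retroflex stop is [ʈ], so /k/ → [ʈ].
At the second juncture, /q/ likewise becomes [c] adjacent to /ɟ/.

[βaʈɖacɟasu]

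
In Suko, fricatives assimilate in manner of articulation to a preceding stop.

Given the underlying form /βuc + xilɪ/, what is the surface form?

[βuckilɪ]

/x/ is a voiceless velar fricative. The preceding trigger /c/ is a stop, so /x/ must become a stop as well.
A voiceless velar stop is [k], so the surface segment is [k].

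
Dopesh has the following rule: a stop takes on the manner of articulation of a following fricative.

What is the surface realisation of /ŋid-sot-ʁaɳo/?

[ŋizsosʁaɳo]

/d/ is a voiced alveolar stop. The following trigger /s/ is a fricative, so /d/ must become a fricative as well.
A voiced alveolar fricative is [z], so the surface segment is [z].
The same rule applies at the second boundary: /t/ → [s] next to /ʁ/.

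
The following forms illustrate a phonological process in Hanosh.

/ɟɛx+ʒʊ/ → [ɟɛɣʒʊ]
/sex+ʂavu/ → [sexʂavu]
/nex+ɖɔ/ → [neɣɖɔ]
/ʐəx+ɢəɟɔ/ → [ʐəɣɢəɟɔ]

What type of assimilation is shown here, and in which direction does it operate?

regressive voicing assimilation

Underlying /x/ is realised as [ɣ] next to /ʒ/; /ʒ/ itself does not change.
The change voiceless → voiced matches the voicing of the following /ʒ/, identifying this as voicing assimilation.
Place and manner are unchanged, so the assimilation is partial, not total.
The other alternating forms pattern the same way: /x/ → [ɣ] before /ɖ/ (voiceless → voiced, matching voiced); /x/ → [ɣ] before /ɢ/ (voiceless → voiced, matching voiced) — only voicing changes, and always toward the following segment.
No alternation appears in [sexʂavu]: there the adjacent consonants already agree in voicing (/x/ and /ʂ/ are both voiceless), so this form is consistent with the same rule.
Since the segment that changes precedes the conditioning segment, the assimilation is regressive.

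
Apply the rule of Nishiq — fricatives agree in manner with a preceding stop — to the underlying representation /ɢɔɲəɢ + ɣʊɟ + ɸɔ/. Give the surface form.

The rule targets /ɣ/ (voiced velar fricative), which sits after the trigger /ɢ/ (stop).
Changing only its manner to stop gives [g] — the voiced velar stop.
The same rule applies at the second boundary: /ɸ/ → [p] next to /ɟ/.

[ɢɔɲəɢgʊɟpɔ]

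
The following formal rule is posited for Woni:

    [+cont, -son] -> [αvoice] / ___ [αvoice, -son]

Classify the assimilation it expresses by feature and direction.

The shared variable α links the value of [voice] on the target to the same value on the neighbouring segment, so voicing is the feature that assimilates.
Since the environment is written after the underscore, the trigger follows the target; the direction is regressive.

regressive voicing assimilation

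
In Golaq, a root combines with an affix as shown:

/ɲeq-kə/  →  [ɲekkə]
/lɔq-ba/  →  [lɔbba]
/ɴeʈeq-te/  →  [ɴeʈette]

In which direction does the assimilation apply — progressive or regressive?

regressive

Underlying /q/ is realised as [k] next to /k/; /k/ itself does not change.
The output [k] is identical to the trigger /k/ — every feature (place, manner, voicing) has been copied — so this is total assimilation.
The remaining alternations confirm this: /q/ → [b] before /b/; /q/ → [t] before /t/ — in each case the output is a copy of the following consonant.
Since the segment that changes precedes the conditioning segment, the assimilation is regressive.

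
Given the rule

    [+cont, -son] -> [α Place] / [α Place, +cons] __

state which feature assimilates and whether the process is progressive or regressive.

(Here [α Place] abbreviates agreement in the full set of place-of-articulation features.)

progressive place assimilation

The shared variable α links the value of the place features (abbreviated [Place]) on the target to the same value on the neighbouring segment, so place is the feature that assimilates.
Since the environment is written before the underscore, the trigger precedes the target; the direction is progressive.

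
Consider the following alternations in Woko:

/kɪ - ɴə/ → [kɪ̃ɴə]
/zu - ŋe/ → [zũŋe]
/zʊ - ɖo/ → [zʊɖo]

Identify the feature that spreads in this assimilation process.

The vowel /ɪ/ surfaces as nasalised [ɪ̃] next to the following nasal /ɴ/ — it has acquired the [+nasal] feature of its neighbour.
The other form shows the same pattern: /u/ → [ũ] before /ŋ/ — each time a vowel is nasalised next to a following nasal.
No change occurs in [zʊɖo] because the vowel at the boundary is adjacent to an oral consonant, not a nasal (/ʊ/ next to /ɖ/).

nasality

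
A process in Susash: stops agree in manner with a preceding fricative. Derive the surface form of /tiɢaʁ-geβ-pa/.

The rule targets /g/ (voiced velar stop), which sits after the trigger /ʁ/ (fricative).
A voiced velar fricative is [ɣ], so the surface segment is [ɣ].
The same rule applies at the second boundary: /p/ → [ɸ] next to /β/.

[tiɢaʁɣeβɸa]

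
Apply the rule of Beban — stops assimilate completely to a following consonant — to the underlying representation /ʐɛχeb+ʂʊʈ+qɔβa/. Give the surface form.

/b/ is the segment targeted by the rule; it sits immediately before /ʂ/, so it assimilates completely and surfaces as [ʂ].
The same rule applies at the second boundary: /ʈ/ → [q] next to /q/.

[ʐɛχeʂʂʊqqɔβa]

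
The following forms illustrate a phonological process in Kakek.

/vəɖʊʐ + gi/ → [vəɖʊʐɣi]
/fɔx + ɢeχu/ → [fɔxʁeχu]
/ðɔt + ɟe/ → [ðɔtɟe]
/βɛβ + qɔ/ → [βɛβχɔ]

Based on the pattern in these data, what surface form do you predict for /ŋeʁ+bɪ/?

The data show progressive manner assimilation: /g/ → [ɣ] after /ʐ/; /ɢ/ → [ʁ] after /x/; /q/ → [χ] after /β/. In each pair only manner changes, matching the preceding consonant, while place and voice stay constant.
No alternation appears in [ðɔtɟe]: there the adjacent consonants already agree in manner (/ɟ/ and /t/ are both stops), so this form is consistent with the same rule.
/b/ is a voiced bilabial stop. The preceding trigger /ʁ/ is a fricative, so /b/ must become a fricative as well.
The voiced bilabial fricative is [β], so /b/ → [β].

[ŋeʁβɪ]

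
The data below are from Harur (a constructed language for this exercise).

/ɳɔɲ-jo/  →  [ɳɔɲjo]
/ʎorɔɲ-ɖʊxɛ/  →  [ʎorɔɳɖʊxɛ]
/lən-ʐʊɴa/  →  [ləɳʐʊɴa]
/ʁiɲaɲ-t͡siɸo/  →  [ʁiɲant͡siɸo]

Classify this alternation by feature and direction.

Underlying /ɲ/ is realised as [ɳ] next to /ɖ/; /ɖ/ itself does not change.
/ɲ/ is palatal while /ɖ/ is retroflex; the output [ɳ] is retroflex, matching the trigger — so the feature that spreads is place.
Manner and voice are unchanged, so the assimilation is partial, not total.
The same holds elsewhere in the data: /n/ → [ɳ] before /ʐ/ (alveolar → retroflex, matching retroflex); /ɲ/ → [n] before /t͡s/ (palatal → alveolar, matching alveolar) — only place changes, and always toward the following segment.
No alternation appears in [ɳɔɲjo]: there the adjacent consonants already agree in place (/ɲ/ and /j/ are both palatal), so this form is consistent with the same rule.
The trigger is the following segment, so the direction is regressive (anticipatory).

regressive place assimilation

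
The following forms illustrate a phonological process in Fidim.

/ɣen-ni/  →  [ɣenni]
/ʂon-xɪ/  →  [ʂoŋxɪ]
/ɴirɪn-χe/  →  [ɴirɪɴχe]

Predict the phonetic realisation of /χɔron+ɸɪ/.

[χɔromɸɪ]

The data show regressive place assimilation: /n/ → [ŋ] before /x/; /n/ → [ɴ] before /χ/. In each pair only place changes, matching the following consonant, while manner and voice stay constant.
No alternation appears in [ɣenni]: there the adjacent consonants already agree in place (/n/ and /n/ are both alveolar), so this form is consistent with the same rule.
The rule targets /n/ (voiced alveolar nasal), which sits before the trigger /ɸ/ (bilabial).
Changing only its place to bilabial gives [m] — the voiced bilabial nasal.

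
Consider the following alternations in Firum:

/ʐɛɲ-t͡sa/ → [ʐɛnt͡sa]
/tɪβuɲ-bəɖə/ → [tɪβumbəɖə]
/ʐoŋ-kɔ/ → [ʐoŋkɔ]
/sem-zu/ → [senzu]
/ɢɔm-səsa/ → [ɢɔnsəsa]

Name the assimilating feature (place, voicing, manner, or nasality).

place

Comparing underlying and surface forms, /ɲ/ → [n] is the alternation; the neighbouring /t͡s/ is constant.
/ɲ/ is palatal while /t͡s/ is alveolar; the output [n] is alveolar, matching the trigger — so the feature that spreads is place.
Checking the remaining alternations: /ɲ/ → [m] before /b/ (palatal → bilabial, matching bilabial); /m/ → [n] before /z/ (bilabial → alveolar, matching alveolar); /m/ → [n] before /s/ (bilabial → alveolar, matching alveolar) — only place changes, and always toward the following segment.
No alternation appears in [ʐoŋkɔ]: there the adjacent consonants already agree in place (/ŋ/ and /k/ are both velar), so this form is consistent with the same rule.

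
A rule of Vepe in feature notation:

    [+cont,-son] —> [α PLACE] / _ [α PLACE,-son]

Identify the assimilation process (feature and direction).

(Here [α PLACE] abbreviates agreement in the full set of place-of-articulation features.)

The rule copies the place features (abbreviated [PLACE]) from the environment onto the target, so the assimilating feature is place.
Since the environment is written after the underscore, the trigger follows the target; the direction is regressive.

regressive place assimilation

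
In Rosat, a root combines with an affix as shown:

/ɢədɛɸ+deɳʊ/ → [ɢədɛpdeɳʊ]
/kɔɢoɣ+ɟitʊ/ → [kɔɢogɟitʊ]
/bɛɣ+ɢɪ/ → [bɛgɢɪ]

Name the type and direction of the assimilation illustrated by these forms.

regressive manner assimilation

Comparing underlying and surface forms, /ɸ/ → [p] is the alternation; the neighbouring /d/ is constant.
The change fricative → stop matches the manner of the following /d/, identifying this as manner assimilation.
Place and voice are unchanged, so the assimilation is partial, not total.
Checking the remaining alternations: /ɣ/ → [g] before /ɟ/ (fricative → stop, matching a stop); /ɣ/ → [g] before /ɢ/ (fricative → stop, matching a stop) — only manner changes, and always toward the following segment.
Since the segment that changes precedes the conditioning segment, the assimilation is regressive.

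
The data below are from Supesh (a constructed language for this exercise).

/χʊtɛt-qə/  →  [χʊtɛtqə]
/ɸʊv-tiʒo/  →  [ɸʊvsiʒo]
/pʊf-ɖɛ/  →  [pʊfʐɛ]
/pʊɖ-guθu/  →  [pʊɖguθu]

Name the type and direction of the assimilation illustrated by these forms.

The segment that alternates is /t/, which surfaces as [s] when adjacent to /v/.
The change stop → fricative matches the manner of the preceding /v/, identifying this as manner assimilation.
Place and voice are unchanged, so the assimilation is partial, not total.
Checking the remaining alternation: /ɖ/ → [ʐ] after /f/ (stop → fricative, matching a fricative) — only manner changes, and always toward the preceding segment.
Nothing changes in [χʊtɛtqə], [pʊɖguθu]: there the adjacent consonants already agree in manner (/q/ and /t/ are both stops; /g/ and /ɖ/ are both stops), so these forms are consistent with the same rule.
The trigger is the preceding segment, so the direction is progressive (perseverative).

progressive manner assimilation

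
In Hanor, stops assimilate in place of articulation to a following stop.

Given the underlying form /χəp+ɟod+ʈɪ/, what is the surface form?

[χəcɟoɖʈɪ]

The rule targets /p/ (voiceless bilabial stop), which sits before the trigger /ɟ/ (palatal).
The voiceless palatal stop is [c], so /p/ → [c].
The same rule applies at the second boundary: /d/ → [ɖ] next to /ʈ/.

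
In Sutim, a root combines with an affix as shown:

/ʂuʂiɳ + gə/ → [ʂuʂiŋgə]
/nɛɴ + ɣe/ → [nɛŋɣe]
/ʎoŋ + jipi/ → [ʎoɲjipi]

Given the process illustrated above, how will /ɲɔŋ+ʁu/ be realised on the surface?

[ɲɔɴʁu]

The data show regressive place assimilation: /ɳ/ → [ŋ] before /g/; /ɴ/ → [ŋ] before /ɣ/; /ŋ/ → [ɲ] before /j/. In each pair only place changes, matching the following consonant, while manner and voice stay constant.
/ŋ/ is a voiced velar nasal. The following trigger /ʁ/ is uvular, so /ŋ/ must become uvular as well.
Changing only its place to uvular gives [ɴ] — the voiced uvular nasal.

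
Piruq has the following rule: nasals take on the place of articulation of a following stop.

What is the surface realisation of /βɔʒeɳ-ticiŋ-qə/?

/ɳ/ is a voiced retroflex nasal. The following trigger /t/ is alveolar, so /ɳ/ must become alveolar as well.
Changing only its place to alveolar gives [n] — the voiced alveolar nasal.
The same rule applies at the second boundary: /ŋ/ → [ɴ] next to /q/.

[βɔʒenticiɴqə]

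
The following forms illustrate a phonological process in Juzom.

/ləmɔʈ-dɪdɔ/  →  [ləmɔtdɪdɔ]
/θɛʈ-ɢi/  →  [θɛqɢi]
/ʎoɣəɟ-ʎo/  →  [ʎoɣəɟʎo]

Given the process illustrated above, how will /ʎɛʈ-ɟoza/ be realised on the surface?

[ʎɛcɟoza]

The data show regressive place assimilation: /ʈ/ → [t] before /d/; /ʈ/ → [q] before /ɢ/. In each pair only place changes, matching the following consonant, while manner and voice stay constant.
Nothing changes in [ʎoɣəɟʎo]: there the adjacent consonants already agree in place (/ɟ/ and /ʎ/ are both palatal), so this form is consistent with the same rule.
/ʈ/ is a voiceless retroflex stop. The following trigger /ɟ/ is palatal, so /ʈ/ must become palatal as well.
The voiceless palatal stop is [c], so /ʈ/ → [c].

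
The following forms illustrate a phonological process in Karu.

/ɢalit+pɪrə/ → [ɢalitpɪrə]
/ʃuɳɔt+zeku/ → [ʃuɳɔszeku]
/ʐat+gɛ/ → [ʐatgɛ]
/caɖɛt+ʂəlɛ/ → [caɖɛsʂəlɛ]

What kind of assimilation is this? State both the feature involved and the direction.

regressive manner assimilation

The segment that alternates is /t/, which surfaces as [s] when adjacent to /z/.
The change stop → fricative matches the manner of the following /z/, identifying this as manner assimilation.
Place and voice are unchanged, so the assimilation is partial, not total.
The same holds elsewhere in the data: /t/ → [s] before /ʂ/ (stop → fricative, matching a fricative) — only manner changes, and always toward the following segment.
No alternation appears in [ɢalitpɪrə], [ʐatgɛ]: there the adjacent consonants already agree in manner (/t/ and /p/ are both stops; /t/ and /g/ are both stops), so these forms are consistent with the same rule.
The trigger is the following segment, so the direction is regressive (anticipatory).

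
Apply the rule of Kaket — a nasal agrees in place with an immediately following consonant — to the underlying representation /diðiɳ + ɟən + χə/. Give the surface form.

[diðiɲɟəɴχə]

/ɳ/ is a voiced retroflex nasal. The following trigger /ɟ/ is palatal, so /ɳ/ must become palatal as well.
A voiced palatal nasal is [ɲ], so the surface segment is [ɲ].
The same rule applies at the second boundary: /n/ → [ɴ] next to /χ/.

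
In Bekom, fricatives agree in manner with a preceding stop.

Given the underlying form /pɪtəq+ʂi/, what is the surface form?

/ʂ/ is a voiceless retroflex fricative. The preceding trigger /q/ is a stop, so /ʂ/ must become a stop as well.
Changing only its manner to stop gives [ʈ] — the voiceless retroflex stop.

[pɪtəqʈi]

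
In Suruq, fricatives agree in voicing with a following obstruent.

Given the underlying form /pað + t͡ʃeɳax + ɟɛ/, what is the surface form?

[paθt͡ʃeɳaɣɟɛ]

The rule targets /ð/ (voiced dental fricative), which sits before the trigger /t͡ʃ/ (voiceless).
The voiceless dental fricative is [θ], so /ð/ → [θ].
The same rule applies at the second boundary: /x/ → [ɣ] next to /ɟ/.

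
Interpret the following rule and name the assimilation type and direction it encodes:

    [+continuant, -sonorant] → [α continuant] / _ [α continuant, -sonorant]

The shared variable α links the value of [continuant] on the target to that of the neighbouring obstruent. [continuant] distinguishes stops from fricatives — a manner-of-articulation feature — so this is manner assimilation.
Since the environment is written after the underscore, the trigger follows the target; the direction is regressive.

regressive manner assimilation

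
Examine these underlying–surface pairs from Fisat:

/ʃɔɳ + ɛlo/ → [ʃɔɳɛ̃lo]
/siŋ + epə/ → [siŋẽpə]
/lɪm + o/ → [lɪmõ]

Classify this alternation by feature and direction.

The vowel /ɛ/ surfaces as nasalised [ɛ̃] next to the preceding nasal /ɳ/ — it has acquired the [+nasal] feature of its neighbour.
The other forms show the same pattern: /e/ → [ẽ] after /ŋ/; /o/ → [õ] after /m/ — each time a vowel is nasalised next to a preceding nasal.
Because the conditioning nasal is to the left of the vowel that changes, the process is progressive (perseverative).

progressive nasality assimilation (vowel nasalisation)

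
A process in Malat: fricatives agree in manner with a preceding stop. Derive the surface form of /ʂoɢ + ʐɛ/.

[ʂoɢɖɛ]

The rule targets /ʐ/ (voiced retroflex fricative), which sits after the trigger /ɢ/ (stop).
Changing only its manner to stop gives [ɖ] — the voiced retroflex stop.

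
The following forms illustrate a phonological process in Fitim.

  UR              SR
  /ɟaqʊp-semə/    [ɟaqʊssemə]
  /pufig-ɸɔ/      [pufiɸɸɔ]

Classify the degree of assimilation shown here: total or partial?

total assimilation

The segment that alternates is /p/, which surfaces as [s] when adjacent to /s/.
The output [s] is identical to the trigger /s/ — every feature (place, manner, voicing) has been copied — so this is total assimilation.
The remaining alternation confirms this: /g/ → [ɸ] before /ɸ/ — in each case the output is a copy of the following consonant.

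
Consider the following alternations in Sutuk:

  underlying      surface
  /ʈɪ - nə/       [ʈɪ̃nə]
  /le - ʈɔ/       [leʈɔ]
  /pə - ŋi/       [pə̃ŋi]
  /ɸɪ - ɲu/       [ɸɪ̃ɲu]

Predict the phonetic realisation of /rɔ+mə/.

The data show regressive nasality assimilation (vowel nasalisation): /ɪ/ → [ɪ̃] before /n/; /ə/ → [ə̃] before /ŋ/; /ɪ/ → [ɪ̃] before /ɲ/ — a vowel is nasalised by an immediately following nasal consonant.
No change occurs in [leʈɔ] because the vowel at the boundary is adjacent to an oral consonant, not a nasal (/e/ next to /ʈ/).
/ɔ/ sits next to the nasal /m/ and is therefore nasalised to [ɔ̃].

[rɔ̃mə]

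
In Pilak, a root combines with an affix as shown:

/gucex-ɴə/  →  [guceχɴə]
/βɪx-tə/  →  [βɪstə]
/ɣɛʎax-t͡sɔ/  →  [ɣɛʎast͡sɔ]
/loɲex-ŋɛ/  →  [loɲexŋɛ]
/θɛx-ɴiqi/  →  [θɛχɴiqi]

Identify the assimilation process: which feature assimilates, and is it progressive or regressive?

Comparing underlying and surface forms, /x/ → [χ] is the alternation; the neighbouring /ɴ/ is constant.
The change velar → uvular matches the place of the following /ɴ/, identifying this as place assimilation.
Manner and voice are unchanged, so the assimilation is partial, not total.
The same holds elsewhere in the data: /x/ → [s] before /t/ (velar → alveolar, matching alveolar); /x/ → [s] before /t͡s/ (velar → alveolar, matching alveolar) — only place changes, and always toward the following segment.
No alternation appears in [loɲexŋɛ]: there the adjacent consonants already agree in place (/x/ and /ŋ/ are both velar), so this form is consistent with the same rule.
The trigger is the following segment, so the direction is regressive (anticipatory).

regressive place assimilation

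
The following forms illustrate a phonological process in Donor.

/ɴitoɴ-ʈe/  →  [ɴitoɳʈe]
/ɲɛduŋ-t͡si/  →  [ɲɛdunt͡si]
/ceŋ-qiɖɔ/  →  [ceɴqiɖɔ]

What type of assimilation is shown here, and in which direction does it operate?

Comparing underlying and surface forms, /ɴ/ → [ɳ] is the alternation; the neighbouring /ʈ/ is constant.
/ɴ/ is uvular while /ʈ/ is retroflex; the output [ɳ] is retroflex, matching the trigger — so the feature that spreads is place.
Manner and voice are unchanged, so the assimilation is partial, not total.
Checking the remaining alternations: /ŋ/ → [n] before /t͡s/ (velar → alveolar, matching alveolar); /ŋ/ → [ɴ] before /q/ (velar → uvular, matching uvular) — only place changes, and always toward the following segment.
Since the segment that changes precedes the conditioning segment, the assimilation is regressive.

regressive place assimilation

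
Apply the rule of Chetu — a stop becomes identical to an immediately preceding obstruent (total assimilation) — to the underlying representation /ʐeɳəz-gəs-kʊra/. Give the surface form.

/g/ is the segment targeted by the rule; it sits immediately after /z/, so it assimilates completely and surfaces as [z].
At the second juncture, /k/ likewise becomes [s] adjacent to /s/.

[ʐeɳəzzəssʊra]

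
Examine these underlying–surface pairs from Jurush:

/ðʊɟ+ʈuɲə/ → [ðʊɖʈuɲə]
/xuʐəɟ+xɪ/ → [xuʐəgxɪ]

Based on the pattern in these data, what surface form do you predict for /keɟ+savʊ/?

[kedsavʊ]

The data show regressive place assimilation: /ɟ/ → [ɖ] before /ʈ/; /ɟ/ → [g] before /x/. In each pair only place changes, matching the following consonant, while manner and voice stay constant.
/ɟ/ is a voiced palatal stop. The following trigger /s/ is alveolar, so /ɟ/ must become alveolar as well.
Changing only its place to alveolar gives [d] — the voiced alveolar stop.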